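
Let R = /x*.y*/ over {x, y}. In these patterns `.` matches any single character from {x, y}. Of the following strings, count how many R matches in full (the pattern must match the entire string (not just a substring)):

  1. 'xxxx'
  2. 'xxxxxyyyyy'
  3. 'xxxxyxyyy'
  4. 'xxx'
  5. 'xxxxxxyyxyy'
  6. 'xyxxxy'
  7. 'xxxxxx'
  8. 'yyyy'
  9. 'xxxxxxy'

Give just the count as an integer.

6

1 → match
2 → match
3 → no match
4 → match
5 → no match
6 → no match
7 → match
8 → match
9 → match
Total matched: 6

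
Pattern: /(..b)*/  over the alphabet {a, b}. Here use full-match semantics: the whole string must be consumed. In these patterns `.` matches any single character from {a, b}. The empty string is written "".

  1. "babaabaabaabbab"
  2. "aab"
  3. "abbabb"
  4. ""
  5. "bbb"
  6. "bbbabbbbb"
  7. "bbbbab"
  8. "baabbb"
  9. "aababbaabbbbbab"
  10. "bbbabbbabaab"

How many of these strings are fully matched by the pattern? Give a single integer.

9

1 → match
2 → match
3 → match
4 → match
5 → match
6 → match
7 → match
8 → no match
9 → match
10 → match
Total matched: 9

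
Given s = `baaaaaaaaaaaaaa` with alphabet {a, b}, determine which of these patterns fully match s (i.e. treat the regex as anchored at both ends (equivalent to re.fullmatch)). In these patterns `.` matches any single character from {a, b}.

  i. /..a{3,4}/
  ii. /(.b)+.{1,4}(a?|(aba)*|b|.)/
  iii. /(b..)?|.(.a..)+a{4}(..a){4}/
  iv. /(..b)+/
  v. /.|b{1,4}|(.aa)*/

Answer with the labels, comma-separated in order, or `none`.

v

i → no match
ii → no match
iii → no match
iv → no match — must end with `b`
v → match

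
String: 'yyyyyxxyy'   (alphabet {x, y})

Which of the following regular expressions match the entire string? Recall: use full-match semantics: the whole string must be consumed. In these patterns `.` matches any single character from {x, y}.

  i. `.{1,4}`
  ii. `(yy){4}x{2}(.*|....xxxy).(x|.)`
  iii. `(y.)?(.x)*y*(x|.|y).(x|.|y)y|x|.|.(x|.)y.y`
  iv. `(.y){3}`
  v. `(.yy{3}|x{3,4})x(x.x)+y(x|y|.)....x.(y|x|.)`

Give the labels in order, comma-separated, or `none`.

iii

i → no match
ii → no match
iii → match
iv → no match
v → no match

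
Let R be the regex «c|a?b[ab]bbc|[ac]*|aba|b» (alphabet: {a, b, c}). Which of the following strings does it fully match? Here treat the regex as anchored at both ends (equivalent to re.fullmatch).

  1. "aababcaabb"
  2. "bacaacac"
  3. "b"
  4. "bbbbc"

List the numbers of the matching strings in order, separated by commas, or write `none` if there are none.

3, 4

1 → no match
2 → no match
3 → match
4 → match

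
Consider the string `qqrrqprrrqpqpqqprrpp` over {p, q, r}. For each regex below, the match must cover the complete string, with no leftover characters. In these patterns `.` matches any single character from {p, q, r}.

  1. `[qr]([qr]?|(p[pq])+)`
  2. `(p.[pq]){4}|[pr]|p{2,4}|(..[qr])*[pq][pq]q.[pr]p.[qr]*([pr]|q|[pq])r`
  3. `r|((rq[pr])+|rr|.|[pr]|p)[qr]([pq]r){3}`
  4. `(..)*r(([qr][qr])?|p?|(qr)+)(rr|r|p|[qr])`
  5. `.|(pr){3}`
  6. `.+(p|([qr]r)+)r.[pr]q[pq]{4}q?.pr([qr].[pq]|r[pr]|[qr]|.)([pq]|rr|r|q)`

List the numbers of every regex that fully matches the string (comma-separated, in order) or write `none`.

1 → no match
2 → no match
3 → no match — must end with `r`
4 → no match
5 → no match
6 → match

6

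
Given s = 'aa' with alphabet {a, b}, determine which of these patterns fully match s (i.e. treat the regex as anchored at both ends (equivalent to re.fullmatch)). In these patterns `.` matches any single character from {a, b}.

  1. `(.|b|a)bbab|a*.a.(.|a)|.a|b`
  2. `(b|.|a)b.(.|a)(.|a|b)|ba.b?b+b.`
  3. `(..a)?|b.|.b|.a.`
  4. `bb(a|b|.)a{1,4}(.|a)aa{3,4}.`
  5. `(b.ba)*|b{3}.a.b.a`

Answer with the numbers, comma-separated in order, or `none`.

1

1 → match
2 → no match
3 → no match
4 → no match — must start with 'bb'
5 → no match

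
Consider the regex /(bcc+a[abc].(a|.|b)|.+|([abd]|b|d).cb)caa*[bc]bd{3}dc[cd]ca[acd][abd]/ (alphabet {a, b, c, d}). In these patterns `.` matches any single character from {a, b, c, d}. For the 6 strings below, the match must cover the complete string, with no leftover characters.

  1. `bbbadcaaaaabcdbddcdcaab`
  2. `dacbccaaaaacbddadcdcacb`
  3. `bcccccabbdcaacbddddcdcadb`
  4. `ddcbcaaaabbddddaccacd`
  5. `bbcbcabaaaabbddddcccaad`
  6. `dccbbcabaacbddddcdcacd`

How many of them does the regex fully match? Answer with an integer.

1 → no match
2 → no match
3 → match
4 → no match
5 → no match
6 → no match
Total matched: 1

1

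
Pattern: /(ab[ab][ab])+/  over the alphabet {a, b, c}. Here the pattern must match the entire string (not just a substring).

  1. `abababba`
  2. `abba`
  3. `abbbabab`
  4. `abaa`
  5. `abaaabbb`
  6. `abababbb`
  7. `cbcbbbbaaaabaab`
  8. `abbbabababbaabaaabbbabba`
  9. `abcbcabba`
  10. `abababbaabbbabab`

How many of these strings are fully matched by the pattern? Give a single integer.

1 → match
2 → match
3 → match
4 → match
5 → match
6 → match
7 → no match — must start with `ab`
8 → match
9 → no match
10 → match
Total matched: 8

8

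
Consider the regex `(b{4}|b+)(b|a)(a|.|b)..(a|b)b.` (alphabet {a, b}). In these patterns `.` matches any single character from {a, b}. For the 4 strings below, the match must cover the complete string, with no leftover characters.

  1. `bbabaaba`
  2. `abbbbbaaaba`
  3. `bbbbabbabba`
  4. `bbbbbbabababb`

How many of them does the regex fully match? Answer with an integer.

3

1. `bbabaaba` → match
2. `abbbbbaaaba` → no match — must start with `b`
3. `bbbbabbabba` → match
4 → match
Total matched: 3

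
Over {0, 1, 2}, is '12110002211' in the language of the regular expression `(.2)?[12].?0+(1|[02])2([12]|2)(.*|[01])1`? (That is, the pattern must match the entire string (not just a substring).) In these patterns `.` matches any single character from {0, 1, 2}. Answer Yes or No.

Yes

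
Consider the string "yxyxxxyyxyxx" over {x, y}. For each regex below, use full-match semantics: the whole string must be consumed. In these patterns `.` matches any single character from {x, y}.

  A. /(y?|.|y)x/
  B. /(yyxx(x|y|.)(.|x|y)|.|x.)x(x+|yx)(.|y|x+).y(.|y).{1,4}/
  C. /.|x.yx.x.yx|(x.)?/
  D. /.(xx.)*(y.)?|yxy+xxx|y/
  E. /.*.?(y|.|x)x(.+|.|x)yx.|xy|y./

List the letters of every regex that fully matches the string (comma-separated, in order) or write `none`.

A → no match
B → match
C → no match
D → no match
E → match

B, E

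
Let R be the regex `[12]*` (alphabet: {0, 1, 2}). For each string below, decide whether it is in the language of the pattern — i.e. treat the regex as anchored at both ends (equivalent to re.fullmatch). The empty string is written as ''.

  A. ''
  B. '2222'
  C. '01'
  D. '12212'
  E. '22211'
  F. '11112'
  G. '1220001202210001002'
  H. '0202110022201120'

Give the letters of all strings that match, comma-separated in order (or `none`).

A → match
B → match
C → no match
D → match
E → match
F → match
G → no match
H → no match

A, B, D, E, F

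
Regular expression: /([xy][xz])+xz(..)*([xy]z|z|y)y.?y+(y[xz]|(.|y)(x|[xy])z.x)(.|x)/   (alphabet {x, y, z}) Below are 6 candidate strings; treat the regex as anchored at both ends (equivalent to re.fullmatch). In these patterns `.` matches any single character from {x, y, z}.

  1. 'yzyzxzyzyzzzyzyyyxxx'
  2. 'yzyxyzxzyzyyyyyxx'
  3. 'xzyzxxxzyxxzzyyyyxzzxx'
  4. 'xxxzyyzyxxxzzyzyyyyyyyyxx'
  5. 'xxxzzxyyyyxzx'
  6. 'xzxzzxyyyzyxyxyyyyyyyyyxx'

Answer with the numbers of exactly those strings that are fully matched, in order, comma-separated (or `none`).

1 → no match
2 → match
3 → match
4 → match
5 → no match
6 → match

2, 3, 4, 6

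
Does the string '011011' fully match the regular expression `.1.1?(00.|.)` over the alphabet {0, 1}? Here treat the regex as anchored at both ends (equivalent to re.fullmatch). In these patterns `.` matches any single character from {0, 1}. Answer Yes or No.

No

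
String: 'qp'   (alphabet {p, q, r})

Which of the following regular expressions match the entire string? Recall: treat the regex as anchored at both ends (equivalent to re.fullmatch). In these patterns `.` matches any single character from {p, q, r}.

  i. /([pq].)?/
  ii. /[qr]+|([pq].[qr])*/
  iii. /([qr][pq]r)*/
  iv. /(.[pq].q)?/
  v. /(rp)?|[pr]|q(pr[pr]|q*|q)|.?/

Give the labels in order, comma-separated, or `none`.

i → match
ii → no match
iii → no match
iv → no match
v → no match

i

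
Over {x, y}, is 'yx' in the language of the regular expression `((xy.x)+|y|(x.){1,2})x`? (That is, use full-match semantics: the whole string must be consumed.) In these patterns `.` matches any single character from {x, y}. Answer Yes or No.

Yes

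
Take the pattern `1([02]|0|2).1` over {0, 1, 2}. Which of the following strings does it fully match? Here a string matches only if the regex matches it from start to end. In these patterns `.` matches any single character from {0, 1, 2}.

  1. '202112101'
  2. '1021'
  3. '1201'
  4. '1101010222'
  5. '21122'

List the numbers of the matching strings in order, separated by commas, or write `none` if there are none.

1 → no match — must start with '1'
2 → match
3 → match
4 → no match — must end with '1'
5 → no match — must start with '1'

2, 3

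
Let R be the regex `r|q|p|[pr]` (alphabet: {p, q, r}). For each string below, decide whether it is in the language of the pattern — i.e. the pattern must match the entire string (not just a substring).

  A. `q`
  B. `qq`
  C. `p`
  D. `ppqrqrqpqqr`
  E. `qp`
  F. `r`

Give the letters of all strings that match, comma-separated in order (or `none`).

A → match
B → no match
C → match
D → no match
E → no match
F → match

A, C, F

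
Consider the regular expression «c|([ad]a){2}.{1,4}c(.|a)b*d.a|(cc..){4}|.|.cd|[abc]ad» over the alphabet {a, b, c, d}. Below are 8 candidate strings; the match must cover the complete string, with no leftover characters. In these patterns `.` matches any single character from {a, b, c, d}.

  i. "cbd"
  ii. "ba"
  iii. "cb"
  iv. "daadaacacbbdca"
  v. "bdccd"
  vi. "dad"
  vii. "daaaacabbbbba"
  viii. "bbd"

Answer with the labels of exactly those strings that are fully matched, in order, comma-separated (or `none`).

none

i. "cbd" → no match
ii. "ba" → no match
iii. "cb" → no match
iv → no match
v. "bdccd" → no match
vi. "dad" → no match
vii → no match
viii. "bbd" → no match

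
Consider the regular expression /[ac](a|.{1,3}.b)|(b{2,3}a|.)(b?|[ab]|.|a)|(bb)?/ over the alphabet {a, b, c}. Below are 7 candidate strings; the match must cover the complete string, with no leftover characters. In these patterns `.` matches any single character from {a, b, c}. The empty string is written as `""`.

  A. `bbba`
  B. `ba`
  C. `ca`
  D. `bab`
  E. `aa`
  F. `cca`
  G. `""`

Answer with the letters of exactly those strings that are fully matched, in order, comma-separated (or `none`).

A, B, C, E, G

A. `bbba` → match
B. `ba` → match
C. `ca` → match
D. `bab` → no match
E. `aa` → match
F. `cca` → no match
G. `""` → match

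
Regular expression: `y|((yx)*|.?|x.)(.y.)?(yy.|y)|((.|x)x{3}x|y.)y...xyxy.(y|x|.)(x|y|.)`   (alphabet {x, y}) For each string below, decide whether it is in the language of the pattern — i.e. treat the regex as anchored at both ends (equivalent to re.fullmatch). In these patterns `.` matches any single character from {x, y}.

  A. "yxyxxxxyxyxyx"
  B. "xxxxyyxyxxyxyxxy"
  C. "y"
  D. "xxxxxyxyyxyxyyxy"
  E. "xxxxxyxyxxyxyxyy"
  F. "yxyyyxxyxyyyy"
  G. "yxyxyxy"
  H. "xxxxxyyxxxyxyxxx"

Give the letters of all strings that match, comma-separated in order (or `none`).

A, C, D, E, F, G, H

A → match
B → no match
C → match
D → match
E → match
F → match
G → match
H → match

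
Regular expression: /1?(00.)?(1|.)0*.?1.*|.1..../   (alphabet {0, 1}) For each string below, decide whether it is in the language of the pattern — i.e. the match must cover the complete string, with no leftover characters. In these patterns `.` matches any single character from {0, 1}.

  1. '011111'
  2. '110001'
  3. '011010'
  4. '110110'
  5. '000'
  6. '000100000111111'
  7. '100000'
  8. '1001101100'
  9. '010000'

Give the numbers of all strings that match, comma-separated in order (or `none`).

1 → match
2 → match
3 → match
4 → match
5 → no match
6 → match
7 → no match
8 → match
9 → match

1, 2, 3, 4, 6, 8, 9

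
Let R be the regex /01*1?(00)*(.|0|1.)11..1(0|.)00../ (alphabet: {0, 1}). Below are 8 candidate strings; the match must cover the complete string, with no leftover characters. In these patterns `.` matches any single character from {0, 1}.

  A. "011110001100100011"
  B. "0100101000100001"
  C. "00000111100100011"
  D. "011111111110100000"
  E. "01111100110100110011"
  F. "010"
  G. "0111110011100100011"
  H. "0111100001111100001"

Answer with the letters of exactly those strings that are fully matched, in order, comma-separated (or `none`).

A, C, D, G

A → match
B → no match
C → match
D → match
E → no match
F → no match
G → match
H → no match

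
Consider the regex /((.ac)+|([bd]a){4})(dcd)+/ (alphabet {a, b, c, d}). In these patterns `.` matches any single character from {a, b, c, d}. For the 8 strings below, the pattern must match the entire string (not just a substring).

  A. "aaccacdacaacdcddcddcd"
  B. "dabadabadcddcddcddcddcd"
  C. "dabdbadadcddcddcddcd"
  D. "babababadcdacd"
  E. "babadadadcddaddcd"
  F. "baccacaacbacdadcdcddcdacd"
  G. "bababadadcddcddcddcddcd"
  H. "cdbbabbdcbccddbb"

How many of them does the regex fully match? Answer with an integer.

A → match
B → match
C → no match
D → no match — must end with "dcd"
E → no match
F → no match — must end with "dcd"
G → match
H → no match — must end with "dcd"
Total matched: 3

3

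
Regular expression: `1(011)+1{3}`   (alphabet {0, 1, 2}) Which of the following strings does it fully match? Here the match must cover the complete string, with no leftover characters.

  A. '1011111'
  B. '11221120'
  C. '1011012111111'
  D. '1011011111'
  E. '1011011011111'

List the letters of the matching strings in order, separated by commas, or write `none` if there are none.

A → match
B → no match — must start with '1011'
C → no match
D → match
E → match

A, D, E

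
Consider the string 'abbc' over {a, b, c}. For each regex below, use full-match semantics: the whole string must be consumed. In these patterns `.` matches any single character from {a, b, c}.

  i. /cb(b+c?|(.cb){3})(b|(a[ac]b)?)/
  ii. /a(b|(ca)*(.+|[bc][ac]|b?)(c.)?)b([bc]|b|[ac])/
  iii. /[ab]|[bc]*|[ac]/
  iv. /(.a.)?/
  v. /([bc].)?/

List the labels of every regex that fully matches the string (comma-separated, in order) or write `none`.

i → no match — must start with 'cb'
ii → match
iii → no match
iv → no match
v → no match

ii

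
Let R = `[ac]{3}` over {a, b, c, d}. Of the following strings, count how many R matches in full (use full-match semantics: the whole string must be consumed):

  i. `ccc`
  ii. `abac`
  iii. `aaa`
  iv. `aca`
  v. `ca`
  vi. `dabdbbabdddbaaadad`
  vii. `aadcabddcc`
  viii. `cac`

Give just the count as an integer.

4

i. `ccc` → match
ii. `abac` → no match
iii. `aaa` → match
iv. `aca` → match
v. `ca` → no match
vi → no match
vii. `aadcabddcc` → no match
viii. `cac` → match
Total matched: 4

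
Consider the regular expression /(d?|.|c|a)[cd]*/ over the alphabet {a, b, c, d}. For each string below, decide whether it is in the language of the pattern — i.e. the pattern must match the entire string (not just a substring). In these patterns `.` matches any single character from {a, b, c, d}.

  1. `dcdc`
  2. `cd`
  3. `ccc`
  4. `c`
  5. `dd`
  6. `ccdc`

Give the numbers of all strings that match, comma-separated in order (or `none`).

1, 2, 3, 4, 5, 6

1 → match
2 → match
3 → match
4 → match
5 → match
6 → match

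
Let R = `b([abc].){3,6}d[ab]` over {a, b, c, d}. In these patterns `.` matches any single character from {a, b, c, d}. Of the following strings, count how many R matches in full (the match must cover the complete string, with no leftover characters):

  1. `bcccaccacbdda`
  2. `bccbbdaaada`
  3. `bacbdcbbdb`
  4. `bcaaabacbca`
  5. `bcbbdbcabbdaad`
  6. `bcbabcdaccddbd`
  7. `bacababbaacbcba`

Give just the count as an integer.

1

1 → match
2 → no match
3 → no match
4 → no match
5 → no match
6 → no match
7 → no match
Total matched: 1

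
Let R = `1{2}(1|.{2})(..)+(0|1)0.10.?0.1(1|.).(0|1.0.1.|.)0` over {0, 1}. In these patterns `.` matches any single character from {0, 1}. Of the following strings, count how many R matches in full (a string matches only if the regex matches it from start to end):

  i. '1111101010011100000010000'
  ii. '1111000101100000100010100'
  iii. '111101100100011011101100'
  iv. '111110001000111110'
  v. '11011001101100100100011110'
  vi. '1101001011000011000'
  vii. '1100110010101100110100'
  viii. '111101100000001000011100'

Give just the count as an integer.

i → no match
ii → match
iii → match
iv → match
v → match
vi → match
vii → match
viii → match
Total matched: 7

7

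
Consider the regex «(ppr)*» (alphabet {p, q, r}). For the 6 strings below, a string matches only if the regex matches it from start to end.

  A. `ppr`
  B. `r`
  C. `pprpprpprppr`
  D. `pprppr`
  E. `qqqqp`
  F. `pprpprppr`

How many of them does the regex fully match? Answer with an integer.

4

A → match
B → no match
C → match
D → match
E → no match
F → match
Total matched: 4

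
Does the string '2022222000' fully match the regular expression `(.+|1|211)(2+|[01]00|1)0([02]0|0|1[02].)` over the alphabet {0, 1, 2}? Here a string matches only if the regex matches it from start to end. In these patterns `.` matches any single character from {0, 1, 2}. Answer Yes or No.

Yes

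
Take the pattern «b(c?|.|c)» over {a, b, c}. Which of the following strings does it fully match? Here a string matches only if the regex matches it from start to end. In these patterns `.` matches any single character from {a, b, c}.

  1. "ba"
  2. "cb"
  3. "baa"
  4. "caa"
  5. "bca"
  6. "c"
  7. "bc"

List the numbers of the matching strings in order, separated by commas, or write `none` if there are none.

1, 7

1 → match
2 → no match — must start with "b"
3 → no match
4 → no match — must start with "b"
5 → no match
6 → no match — must start with "b"
7 → match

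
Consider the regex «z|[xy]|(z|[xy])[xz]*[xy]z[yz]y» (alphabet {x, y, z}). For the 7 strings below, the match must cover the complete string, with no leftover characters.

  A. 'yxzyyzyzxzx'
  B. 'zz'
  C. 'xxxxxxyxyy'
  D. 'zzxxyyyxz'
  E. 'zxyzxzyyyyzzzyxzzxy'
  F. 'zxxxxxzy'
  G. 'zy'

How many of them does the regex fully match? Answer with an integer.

A → no match
B → no match
C → no match
D → no match
E → no match
F → no match
G → no match
Total matched: 0

0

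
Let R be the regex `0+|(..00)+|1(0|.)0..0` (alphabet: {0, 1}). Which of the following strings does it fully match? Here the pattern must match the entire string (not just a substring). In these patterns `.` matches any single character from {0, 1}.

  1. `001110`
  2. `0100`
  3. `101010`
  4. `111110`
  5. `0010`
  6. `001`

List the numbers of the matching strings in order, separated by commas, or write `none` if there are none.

2

1. `001110` → no match
2. `0100` → match
3. `101010` → no match
4. `111110` → no match
5. `0010` → no match
6. `001` → no match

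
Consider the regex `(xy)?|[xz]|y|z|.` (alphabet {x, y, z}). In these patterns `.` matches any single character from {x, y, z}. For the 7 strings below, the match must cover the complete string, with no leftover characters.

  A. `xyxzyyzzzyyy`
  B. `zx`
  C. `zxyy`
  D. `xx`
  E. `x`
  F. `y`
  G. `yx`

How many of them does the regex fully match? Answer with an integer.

A → no match
B → no match
C → no match
D → no match
E → match
F → match
G → no match
Total matched: 2

2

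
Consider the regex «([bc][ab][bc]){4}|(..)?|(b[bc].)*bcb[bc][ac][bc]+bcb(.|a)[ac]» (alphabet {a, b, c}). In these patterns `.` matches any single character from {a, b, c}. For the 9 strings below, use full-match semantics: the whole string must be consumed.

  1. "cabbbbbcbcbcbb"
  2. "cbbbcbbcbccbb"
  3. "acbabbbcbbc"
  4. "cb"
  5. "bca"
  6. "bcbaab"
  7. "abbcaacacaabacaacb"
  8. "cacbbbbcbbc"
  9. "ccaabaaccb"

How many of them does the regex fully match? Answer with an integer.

1 → no match
2 → no match
3 → no match
4 → match
5 → no match
6 → no match
7 → no match
8 → no match
9 → no match
Total matched: 1

1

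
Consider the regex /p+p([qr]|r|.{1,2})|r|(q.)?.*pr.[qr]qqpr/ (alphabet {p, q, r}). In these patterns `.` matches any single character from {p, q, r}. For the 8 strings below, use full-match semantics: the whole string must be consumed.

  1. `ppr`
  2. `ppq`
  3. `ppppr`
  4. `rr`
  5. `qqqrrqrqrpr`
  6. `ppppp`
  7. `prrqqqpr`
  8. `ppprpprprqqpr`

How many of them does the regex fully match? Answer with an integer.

6

1 → match
2 → match
3 → match
4 → no match
5 → no match
6 → match
7 → match
8 → match
Total matched: 6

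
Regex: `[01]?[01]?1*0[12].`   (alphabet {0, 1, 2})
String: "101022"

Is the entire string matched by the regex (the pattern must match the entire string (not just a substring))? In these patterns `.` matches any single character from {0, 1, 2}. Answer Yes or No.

Yes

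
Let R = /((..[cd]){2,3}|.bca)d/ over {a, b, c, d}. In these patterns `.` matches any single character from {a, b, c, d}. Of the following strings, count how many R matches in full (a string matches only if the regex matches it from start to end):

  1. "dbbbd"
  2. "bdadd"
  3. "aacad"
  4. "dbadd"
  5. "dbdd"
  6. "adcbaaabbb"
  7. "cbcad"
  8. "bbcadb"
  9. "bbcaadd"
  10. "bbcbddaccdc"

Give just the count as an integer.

1 → no match
2 → no match
3 → no match
4 → no match
5 → no match
6 → no match — must end with "d"
7 → match
8 → no match — must end with "d"
9 → match
10 → no match — must end with "d"
Total matched: 2

2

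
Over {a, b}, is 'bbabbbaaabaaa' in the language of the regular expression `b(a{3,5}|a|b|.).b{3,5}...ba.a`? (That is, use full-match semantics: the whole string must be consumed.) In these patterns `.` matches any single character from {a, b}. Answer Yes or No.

Yes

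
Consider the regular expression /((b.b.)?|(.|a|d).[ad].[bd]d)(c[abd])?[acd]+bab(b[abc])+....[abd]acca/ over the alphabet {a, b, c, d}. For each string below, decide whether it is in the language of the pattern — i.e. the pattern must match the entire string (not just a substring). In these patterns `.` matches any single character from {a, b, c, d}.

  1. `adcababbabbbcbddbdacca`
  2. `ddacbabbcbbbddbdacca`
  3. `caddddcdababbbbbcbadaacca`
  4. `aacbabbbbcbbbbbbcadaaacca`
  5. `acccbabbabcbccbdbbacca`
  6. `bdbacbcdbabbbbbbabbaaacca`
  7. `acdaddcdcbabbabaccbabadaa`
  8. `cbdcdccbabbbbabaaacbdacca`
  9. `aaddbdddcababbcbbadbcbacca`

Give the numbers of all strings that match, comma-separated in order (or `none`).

1 → match
2 → match
3 → match
4 → match
5 → match
6 → no match
7 → no match — must end with `acca`
8 → match
9 → match

1, 2, 3, 4, 5, 8, 9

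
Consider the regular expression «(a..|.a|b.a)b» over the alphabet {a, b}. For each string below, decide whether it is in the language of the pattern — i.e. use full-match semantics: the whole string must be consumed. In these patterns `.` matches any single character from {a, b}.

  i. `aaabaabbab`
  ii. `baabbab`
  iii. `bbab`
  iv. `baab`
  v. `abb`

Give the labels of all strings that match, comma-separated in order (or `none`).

i → no match
ii → no match
iii → match
iv → match
v → no match

iii, iv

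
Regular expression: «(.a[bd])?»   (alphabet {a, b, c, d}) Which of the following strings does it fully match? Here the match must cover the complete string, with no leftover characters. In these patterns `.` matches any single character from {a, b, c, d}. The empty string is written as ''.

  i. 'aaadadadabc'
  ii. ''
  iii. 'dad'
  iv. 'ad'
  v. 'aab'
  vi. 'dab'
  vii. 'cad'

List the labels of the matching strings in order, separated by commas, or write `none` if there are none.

ii, iii, v, vi, vii

i → no match
ii → match
iii → match
iv → no match
v → match
vi → match
vii → match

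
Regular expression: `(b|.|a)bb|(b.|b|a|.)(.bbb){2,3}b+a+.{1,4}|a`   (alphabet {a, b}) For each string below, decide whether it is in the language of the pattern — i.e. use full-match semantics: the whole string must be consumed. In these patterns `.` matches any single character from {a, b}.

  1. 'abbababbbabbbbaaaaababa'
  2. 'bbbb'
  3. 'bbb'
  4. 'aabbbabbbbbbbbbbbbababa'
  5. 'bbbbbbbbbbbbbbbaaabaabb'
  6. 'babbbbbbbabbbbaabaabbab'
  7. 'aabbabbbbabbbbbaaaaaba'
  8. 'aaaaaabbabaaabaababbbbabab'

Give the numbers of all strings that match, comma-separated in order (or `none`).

1 → no match
2 → no match
3 → match
4 → match
5 → no match
6 → no match
7 → no match
8 → no match

3, 4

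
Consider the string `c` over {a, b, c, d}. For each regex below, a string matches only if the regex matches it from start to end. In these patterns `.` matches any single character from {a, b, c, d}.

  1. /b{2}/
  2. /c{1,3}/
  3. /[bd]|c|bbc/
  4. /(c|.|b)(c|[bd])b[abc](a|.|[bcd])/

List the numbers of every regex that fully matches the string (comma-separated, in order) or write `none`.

1 → no match — must start with `b`
2 → match
3 → match
4 → no match

2, 3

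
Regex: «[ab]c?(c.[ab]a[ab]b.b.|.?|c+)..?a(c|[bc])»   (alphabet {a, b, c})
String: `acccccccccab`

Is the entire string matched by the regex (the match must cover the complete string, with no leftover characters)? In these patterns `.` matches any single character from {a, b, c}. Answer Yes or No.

Yes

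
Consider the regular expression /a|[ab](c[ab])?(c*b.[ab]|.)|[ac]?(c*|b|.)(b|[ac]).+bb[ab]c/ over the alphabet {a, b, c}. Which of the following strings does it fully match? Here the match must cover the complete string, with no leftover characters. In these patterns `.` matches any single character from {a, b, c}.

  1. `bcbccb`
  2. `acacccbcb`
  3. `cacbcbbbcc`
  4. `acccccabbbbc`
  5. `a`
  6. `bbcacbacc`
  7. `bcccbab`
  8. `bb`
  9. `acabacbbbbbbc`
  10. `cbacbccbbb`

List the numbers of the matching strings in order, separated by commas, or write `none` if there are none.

2, 4, 5, 7, 8, 9

1 → no match
2 → match
3 → no match
4 → match
5 → match
6 → no match
7 → match
8 → match
9 → match
10 → no match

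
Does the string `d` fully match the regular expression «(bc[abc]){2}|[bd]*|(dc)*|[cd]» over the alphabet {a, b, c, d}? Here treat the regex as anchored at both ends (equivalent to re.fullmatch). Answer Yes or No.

Yes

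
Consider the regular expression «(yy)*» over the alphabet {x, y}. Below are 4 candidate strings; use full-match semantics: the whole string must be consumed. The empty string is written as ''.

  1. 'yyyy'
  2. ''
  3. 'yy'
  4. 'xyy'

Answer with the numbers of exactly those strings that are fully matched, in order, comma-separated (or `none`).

1 → match
2 → match
3 → match
4 → no match

1, 2, 3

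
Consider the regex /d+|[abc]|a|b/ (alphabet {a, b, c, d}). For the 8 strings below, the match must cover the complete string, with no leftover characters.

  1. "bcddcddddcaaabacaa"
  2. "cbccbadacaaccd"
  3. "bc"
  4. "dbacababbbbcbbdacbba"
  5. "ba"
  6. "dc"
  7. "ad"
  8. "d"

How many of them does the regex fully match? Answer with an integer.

1 → no match
2 → no match
3. "bc" → no match
4 → no match
5. "ba" → no match
6. "dc" → no match
7. "ad" → no match
8. "d" → match
Total matched: 1

1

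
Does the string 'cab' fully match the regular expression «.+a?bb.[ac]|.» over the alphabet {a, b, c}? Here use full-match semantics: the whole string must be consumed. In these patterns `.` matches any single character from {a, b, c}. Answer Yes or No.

No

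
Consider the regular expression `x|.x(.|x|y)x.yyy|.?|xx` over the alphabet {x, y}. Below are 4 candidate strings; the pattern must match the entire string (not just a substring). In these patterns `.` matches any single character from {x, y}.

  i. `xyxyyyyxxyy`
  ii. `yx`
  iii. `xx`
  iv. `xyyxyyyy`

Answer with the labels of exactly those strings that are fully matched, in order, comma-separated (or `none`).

i → no match
ii → no match
iii → match
iv → no match

iii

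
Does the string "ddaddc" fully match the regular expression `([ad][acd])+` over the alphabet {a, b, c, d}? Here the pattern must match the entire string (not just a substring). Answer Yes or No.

Yes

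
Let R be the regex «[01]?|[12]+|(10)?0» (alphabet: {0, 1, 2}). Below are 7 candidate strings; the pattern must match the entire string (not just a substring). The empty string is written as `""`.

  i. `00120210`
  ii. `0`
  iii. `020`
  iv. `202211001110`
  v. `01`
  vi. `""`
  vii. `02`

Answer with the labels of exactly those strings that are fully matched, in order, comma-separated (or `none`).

ii, vi

i → no match
ii → match
iii → no match
iv → no match
v → no match
vi → match
vii → no match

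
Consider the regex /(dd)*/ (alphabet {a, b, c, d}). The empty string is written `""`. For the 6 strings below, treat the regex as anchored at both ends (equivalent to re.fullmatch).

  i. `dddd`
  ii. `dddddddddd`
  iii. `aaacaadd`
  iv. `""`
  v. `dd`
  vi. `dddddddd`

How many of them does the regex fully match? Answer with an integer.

5

i → match
ii → match
iii → no match
iv → match
v → match
vi → match
Total matched: 5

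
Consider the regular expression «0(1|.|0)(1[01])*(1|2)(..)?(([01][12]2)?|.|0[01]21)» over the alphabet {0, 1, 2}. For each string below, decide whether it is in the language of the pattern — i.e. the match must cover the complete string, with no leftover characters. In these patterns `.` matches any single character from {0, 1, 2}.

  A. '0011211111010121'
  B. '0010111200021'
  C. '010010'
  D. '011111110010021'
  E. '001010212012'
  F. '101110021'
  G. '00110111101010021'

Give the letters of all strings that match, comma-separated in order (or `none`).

B, E

A → no match
B → match
C. '010010' → no match
D → no match
E. '001010212012' → match
F. '101110021' → no match — must start with '0'
G → no match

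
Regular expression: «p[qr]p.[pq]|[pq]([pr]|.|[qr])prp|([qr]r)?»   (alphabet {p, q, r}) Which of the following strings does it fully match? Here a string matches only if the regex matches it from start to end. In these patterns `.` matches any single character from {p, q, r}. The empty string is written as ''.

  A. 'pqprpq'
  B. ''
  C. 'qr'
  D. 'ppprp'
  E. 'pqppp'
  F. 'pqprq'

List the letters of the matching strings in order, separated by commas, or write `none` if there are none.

B, C, D, E, F

A → no match
B → match
C → match
D → match
E → match
F → match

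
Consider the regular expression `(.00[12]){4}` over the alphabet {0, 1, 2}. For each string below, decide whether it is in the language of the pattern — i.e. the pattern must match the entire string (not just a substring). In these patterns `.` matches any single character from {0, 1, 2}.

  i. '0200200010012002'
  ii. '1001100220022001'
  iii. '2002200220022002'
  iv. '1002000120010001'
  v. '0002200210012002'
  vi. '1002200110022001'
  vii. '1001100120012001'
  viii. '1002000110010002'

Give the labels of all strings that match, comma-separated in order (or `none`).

ii, iii, iv, v, vi, vii, viii

i → no match
ii → match
iii → match
iv → match
v → match
vi → match
vii → match
viii → match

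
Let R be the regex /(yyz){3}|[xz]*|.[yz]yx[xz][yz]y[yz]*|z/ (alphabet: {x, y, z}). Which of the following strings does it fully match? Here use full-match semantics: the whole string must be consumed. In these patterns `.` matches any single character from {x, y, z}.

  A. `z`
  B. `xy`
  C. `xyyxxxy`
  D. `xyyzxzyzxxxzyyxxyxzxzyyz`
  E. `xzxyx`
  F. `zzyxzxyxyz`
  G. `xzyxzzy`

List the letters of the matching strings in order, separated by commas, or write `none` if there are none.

A. `z` → match
B. `xy` → no match
C. `xyyxxxy` → no match
D → no match
E. `xzxyx` → no match
F. `zzyxzxyxyz` → no match
G. `xzyxzzy` → match

A, G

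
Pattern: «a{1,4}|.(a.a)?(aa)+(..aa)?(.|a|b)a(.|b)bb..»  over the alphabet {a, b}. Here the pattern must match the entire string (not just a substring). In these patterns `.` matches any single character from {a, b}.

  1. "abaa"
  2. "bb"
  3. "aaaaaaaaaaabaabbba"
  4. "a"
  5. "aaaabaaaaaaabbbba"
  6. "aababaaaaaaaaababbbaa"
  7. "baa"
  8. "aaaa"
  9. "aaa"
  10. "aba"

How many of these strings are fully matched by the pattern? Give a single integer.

4

1 → no match
2 → no match
3 → match
4 → match
5 → no match
6 → no match
7 → no match
8 → match
9 → match
10 → no match
Total matched: 4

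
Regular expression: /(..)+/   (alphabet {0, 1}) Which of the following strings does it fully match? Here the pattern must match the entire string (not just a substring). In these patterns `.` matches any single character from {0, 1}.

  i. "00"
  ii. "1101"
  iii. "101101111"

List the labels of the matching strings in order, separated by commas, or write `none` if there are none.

i → match
ii → match
iii → no match

i, ii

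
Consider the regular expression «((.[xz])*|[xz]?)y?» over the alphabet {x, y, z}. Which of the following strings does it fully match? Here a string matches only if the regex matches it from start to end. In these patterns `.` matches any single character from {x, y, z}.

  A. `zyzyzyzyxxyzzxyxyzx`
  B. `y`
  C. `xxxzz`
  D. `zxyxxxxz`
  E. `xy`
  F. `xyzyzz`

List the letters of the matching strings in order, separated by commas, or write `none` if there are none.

B, D, E

A → no match
B → match
C → no match
D → match
E → match
F → no match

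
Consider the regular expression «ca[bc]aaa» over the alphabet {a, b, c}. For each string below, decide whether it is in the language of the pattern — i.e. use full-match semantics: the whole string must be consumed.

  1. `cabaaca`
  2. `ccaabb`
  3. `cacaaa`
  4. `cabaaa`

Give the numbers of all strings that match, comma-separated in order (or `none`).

3, 4

1. `cabaaca` → no match — must end with `aaa`
2. `ccaabb` → no match — must start with `ca`
3. `cacaaa` → match
4. `cabaaa` → match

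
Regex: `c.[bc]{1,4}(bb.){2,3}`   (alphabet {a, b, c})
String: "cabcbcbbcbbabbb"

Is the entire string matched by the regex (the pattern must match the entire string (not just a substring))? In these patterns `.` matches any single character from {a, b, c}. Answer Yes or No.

Yes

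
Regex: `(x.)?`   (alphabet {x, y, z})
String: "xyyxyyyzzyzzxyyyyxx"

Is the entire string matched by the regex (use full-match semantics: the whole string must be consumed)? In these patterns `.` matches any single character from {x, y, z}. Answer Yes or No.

No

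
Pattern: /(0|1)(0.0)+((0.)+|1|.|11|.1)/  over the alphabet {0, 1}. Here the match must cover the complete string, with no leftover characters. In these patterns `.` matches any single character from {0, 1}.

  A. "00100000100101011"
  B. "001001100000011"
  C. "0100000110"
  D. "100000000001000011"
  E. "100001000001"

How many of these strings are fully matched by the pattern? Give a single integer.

2

A → no match
B → no match
C. "0100000110" → no match
D → match
E. "100001000001" → match
Total matched: 2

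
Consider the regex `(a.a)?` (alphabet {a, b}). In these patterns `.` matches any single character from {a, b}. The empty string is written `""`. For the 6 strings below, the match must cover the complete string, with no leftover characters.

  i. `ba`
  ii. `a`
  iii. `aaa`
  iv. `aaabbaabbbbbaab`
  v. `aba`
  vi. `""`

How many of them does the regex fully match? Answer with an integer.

3

i → no match
ii → no match
iii → match
iv → no match
v → match
vi → match
Total matched: 3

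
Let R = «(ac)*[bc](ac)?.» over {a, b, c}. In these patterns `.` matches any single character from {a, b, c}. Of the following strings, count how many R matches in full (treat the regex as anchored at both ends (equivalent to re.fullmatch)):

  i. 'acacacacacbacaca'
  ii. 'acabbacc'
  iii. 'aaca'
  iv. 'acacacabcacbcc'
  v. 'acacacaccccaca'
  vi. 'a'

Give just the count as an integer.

0

i → no match
ii → no match
iii → no match
iv → no match
v → no match
vi → no match
Total matched: 0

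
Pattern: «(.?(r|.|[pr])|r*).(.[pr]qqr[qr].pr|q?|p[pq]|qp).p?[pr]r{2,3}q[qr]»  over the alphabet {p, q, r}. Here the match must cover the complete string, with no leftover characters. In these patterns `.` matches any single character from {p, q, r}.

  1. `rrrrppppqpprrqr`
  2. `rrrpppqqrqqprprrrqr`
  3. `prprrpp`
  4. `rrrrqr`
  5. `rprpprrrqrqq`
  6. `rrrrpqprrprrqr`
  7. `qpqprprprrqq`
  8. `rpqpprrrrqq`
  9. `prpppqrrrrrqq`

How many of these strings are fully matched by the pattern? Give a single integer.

1 → no match
2 → match
3. `prprrpp` → no match
4. `rrrrqr` → no match
5. `rprpprrrqrqq` → no match
6 → no match
7. `qpqprprprrqq` → no match
8. `rpqpprrrrqq` → match
9 → no match
Total matched: 2

2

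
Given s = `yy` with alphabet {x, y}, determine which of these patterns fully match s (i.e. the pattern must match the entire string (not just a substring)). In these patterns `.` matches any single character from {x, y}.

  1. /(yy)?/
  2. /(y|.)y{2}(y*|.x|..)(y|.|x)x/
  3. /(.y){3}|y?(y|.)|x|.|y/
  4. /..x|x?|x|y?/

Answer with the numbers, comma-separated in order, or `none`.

1 → match
2 → no match — must end with `x`
3 → match
4 → no match

1, 3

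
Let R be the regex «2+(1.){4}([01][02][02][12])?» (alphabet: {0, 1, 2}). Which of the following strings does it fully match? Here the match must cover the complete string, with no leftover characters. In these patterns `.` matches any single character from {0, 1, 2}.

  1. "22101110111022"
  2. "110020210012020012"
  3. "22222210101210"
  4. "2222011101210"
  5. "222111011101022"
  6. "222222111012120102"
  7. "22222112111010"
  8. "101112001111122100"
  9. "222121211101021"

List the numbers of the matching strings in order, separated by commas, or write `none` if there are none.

1, 3, 5, 9

1 → match
2 → no match — must start with "2"
3 → match
4 → no match
5 → match
6 → no match
7 → no match
8 → no match — must start with "2"
9 → match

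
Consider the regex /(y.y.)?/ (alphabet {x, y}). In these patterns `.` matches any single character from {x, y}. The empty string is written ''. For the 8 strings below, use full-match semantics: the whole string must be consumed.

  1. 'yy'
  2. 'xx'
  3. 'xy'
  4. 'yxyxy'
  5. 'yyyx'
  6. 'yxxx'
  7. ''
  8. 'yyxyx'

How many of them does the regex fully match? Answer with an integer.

1. 'yy' → no match
2. 'xx' → no match
3. 'xy' → no match
4. 'yxyxy' → no match
5. 'yyyx' → match
6. 'yxxx' → no match
7. '' → match
8. 'yyxyx' → no match
Total matched: 2

2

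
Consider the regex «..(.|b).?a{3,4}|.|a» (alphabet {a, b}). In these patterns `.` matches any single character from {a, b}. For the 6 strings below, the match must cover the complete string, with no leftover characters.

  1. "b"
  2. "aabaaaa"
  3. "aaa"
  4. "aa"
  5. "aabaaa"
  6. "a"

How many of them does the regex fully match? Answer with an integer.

1 → match
2 → match
3 → no match
4 → no match
5 → match
6 → match
Total matched: 4

4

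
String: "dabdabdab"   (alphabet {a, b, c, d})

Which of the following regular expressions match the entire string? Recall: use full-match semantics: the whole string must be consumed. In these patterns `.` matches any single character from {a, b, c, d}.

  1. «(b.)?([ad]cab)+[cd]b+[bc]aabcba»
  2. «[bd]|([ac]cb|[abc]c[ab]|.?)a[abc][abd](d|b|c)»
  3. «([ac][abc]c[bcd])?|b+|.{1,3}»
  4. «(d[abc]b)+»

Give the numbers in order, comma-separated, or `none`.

1 → no match — must end with "aabcba"
2 → no match
3 → no match
4 → match

4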